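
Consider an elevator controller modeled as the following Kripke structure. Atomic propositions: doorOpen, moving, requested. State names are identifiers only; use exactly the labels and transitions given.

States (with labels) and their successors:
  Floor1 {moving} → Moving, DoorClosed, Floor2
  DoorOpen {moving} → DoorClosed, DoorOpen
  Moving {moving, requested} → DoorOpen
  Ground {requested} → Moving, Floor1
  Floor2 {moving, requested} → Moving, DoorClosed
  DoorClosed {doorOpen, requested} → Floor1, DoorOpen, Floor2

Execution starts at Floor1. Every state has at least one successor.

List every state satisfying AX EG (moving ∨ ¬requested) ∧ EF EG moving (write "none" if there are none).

States satisfying EG (moving ∨ ¬requested): {Floor1, DoorOpen, Moving, Floor2}.
States satisfying AX EG (moving ∨ ¬requested): {Moving, Ground, DoorClosed}.
States satisfying EG moving: {Floor1, DoorOpen, Moving, Floor2}.
States satisfying EF EG moving: {Floor1, DoorOpen, Moving, Ground, Floor2, DoorClosed}.
States satisfying AX EG (moving ∨ ¬requested) ∧ EF EG moving: {Moving, Ground, DoorClosed}.

{Moving, Ground, DoorClosed}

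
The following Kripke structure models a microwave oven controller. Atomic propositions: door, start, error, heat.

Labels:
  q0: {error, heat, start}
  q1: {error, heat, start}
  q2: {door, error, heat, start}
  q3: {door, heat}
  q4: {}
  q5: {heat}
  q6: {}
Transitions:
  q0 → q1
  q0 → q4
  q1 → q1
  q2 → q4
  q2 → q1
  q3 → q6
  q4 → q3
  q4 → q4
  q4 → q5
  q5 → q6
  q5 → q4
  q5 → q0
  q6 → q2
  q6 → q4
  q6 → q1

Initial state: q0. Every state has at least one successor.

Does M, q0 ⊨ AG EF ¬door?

States satisfying EF ¬door: {q0, q1, q2, q3, q4, q5, q6}.
States satisfying AG EF ¬door: {q0, q1, q2, q3, q4, q5, q6}.
Every state reachable from q0 satisfies EF ¬door.
q0 ∈ Sat(AG EF ¬door).

Satisfied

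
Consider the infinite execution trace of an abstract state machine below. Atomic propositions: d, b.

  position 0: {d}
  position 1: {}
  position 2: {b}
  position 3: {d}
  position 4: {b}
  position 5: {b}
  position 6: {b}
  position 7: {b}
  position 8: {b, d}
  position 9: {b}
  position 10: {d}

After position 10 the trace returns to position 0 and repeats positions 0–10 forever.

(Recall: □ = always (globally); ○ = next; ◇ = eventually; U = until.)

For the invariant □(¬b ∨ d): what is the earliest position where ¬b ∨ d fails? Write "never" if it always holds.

Check ¬b ∨ d at each position in order: 0 ✓, 1 ✓.
At position 2 the labels are {b}, so ¬b ∨ d is false there. This is the first violation.

2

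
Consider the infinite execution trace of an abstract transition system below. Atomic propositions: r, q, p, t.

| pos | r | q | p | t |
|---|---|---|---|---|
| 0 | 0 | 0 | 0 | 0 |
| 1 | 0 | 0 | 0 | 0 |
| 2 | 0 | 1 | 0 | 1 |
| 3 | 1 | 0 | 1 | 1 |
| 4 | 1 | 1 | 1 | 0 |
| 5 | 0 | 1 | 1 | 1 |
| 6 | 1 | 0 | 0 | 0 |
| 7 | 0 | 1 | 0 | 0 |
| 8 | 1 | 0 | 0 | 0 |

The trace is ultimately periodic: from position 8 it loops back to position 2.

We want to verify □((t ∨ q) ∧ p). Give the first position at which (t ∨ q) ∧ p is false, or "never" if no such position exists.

At position 0 the labels are {}, so (t ∨ q) ∧ p is false there. This is the first violation.

0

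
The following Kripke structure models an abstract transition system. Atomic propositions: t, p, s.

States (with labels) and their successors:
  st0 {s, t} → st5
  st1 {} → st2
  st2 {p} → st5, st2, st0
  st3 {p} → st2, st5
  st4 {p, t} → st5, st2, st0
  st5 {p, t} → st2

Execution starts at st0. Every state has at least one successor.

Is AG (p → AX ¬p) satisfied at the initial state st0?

States satisfying p → AX ¬p: {st0, st1}.
States satisfying AG (p → AX ¬p): ∅.
st2 is reachable from st0 and violates p → AX ¬p, so AG fails at st0.
st0 ∉ Sat(AG (p → AX ¬p)).

Violated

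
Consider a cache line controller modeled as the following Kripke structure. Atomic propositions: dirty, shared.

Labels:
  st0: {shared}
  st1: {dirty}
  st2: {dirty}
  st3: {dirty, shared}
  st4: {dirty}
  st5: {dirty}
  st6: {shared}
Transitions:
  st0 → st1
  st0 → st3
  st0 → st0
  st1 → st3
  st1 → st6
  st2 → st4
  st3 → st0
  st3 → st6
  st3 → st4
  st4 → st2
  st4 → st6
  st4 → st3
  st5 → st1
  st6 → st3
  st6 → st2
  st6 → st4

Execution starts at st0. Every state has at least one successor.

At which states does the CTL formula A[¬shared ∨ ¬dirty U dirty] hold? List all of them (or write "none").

States satisfying ¬shared ∨ ¬dirty: {st0, st1, st2, st4, st5, st6}.
States satisfying dirty: {st1, st2, st3, st4, st5}.
States satisfying A[¬shared ∨ ¬dirty U dirty]: {st1, st2, st3, st4, st5, st6}.

{st1, st2, st3, st4, st5, st6}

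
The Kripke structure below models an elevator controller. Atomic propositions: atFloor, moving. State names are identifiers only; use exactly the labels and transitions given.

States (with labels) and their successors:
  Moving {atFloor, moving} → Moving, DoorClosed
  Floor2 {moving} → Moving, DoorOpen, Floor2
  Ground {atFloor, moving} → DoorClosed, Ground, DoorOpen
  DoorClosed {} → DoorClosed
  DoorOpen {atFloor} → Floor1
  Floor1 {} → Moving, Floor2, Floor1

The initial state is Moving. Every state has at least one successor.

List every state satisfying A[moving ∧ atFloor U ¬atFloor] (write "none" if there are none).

{Floor2, DoorClosed, Floor1}

States satisfying moving ∧ atFloor: {Moving, Ground}.
States satisfying ¬atFloor: {Floor2, DoorClosed, Floor1}.
States satisfying A[moving ∧ atFloor U ¬atFloor]: {Floor2, DoorClosed, Floor1}.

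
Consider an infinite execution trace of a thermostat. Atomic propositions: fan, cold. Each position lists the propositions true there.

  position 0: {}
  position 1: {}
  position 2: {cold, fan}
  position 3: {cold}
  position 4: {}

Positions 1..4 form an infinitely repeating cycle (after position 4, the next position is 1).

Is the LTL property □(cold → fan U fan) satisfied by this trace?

cold → fan U fan must hold at every position from 0 onward. It fails at position 3, so □(cold → fan U fan) is false.
Positions where cold holds: 2, 3.
Check fan U fan at each: 2→ok, 3→fails.

No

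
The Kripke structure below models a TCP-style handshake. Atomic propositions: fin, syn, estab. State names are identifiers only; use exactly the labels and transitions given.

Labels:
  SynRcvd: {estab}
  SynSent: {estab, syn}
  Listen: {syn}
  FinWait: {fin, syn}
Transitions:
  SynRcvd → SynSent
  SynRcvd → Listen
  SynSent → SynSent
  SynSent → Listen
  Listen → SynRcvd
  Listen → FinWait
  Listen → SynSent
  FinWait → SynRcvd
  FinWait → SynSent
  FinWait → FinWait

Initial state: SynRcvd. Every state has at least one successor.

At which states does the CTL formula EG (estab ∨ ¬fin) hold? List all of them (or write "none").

States satisfying estab ∨ ¬fin: {SynRcvd, SynSent, Listen}.
States satisfying EG (estab ∨ ¬fin): {SynRcvd, SynSent, Listen}.

{SynRcvd, SynSent, Listen}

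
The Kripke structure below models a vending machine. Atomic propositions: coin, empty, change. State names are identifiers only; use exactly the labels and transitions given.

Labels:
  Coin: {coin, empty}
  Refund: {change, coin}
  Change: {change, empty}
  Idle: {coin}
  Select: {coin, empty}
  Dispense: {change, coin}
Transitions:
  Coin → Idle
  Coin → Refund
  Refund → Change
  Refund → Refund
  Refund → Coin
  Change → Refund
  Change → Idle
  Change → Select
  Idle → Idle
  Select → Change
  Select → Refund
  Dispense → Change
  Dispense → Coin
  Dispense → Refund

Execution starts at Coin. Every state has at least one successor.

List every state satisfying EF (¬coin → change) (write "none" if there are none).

{Coin, Refund, Change, Idle, Select, Dispense}

States satisfying ¬coin → change: {Coin, Refund, Change, Idle, Select, Dispense}.
States satisfying EF (¬coin → change): {Coin, Refund, Change, Idle, Select, Dispense}.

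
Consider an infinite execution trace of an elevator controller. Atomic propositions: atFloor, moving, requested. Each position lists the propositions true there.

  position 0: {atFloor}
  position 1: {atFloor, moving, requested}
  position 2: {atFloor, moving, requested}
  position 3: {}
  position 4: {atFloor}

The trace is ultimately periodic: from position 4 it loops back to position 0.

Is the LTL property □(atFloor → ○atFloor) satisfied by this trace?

Violated

atFloor → ○atFloor must hold at every position from 0 onward. It fails at position 2, so □(atFloor → ○atFloor) is false.
Positions where atFloor holds: 0, 1, 2, 4.
Check ○atFloor at each: 0→ok, 1→ok, 2→fails, 4→ok.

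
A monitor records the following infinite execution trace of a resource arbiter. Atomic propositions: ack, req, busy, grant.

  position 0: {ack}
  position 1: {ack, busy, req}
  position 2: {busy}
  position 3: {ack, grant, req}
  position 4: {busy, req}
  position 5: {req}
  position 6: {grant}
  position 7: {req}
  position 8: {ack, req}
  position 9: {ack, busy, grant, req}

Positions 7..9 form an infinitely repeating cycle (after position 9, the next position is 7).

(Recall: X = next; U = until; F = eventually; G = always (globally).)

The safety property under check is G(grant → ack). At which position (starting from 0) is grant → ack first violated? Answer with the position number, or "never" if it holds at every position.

Check grant → ack at each position in order: 0 ✓, 1 ✓, 2 ✓, 3 ✓, 4 ✓, 5 ✓.
At position 6 the labels are {grant}, so grant → ack is false there. This is the first violation.

6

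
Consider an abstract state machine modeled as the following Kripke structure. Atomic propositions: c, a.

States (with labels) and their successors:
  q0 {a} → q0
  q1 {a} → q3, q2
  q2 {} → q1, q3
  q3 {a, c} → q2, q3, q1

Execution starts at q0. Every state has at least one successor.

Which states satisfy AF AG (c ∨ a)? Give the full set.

States satisfying AG (c ∨ a): {q0}.
States satisfying AF AG (c ∨ a): {q0}.

{q0}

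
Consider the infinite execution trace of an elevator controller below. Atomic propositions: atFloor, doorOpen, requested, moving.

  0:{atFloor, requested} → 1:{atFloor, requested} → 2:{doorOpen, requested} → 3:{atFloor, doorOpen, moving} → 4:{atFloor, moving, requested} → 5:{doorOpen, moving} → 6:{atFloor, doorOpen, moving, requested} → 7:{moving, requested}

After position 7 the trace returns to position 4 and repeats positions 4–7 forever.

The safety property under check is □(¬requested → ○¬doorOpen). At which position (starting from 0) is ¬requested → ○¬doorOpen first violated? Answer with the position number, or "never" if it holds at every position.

Check ¬requested → ○¬doorOpen at each position in order: 0 ✓, 1 ✓, 2 ✓, 3 ✓, 4 ✓.
At position 5 the labels are {doorOpen, moving} and the next position 6 has {atFloor, doorOpen, moving, requested}, so ¬requested → ○¬doorOpen is false there. This is the first violation.

5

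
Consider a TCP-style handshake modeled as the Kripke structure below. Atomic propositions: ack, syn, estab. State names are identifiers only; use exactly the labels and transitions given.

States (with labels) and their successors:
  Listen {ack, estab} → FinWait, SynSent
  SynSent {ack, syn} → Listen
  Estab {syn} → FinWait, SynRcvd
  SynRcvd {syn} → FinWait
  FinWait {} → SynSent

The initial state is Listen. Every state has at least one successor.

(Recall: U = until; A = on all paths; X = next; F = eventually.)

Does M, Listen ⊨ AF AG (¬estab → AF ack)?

States satisfying AG (¬estab → AF ack): {Listen, SynSent, Estab, SynRcvd, FinWait}.
States satisfying AF AG (¬estab → AF ack): {Listen, SynSent, Estab, SynRcvd, FinWait}.
Listen ∈ Sat(AF AG (¬estab → AF ack)).

Holds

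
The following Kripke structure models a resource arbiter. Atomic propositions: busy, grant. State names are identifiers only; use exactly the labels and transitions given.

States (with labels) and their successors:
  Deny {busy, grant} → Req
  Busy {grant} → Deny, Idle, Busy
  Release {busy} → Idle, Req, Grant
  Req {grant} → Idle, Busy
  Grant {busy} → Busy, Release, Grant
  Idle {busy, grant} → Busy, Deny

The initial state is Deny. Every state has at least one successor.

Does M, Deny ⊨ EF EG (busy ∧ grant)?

States satisfying EG (busy ∧ grant): ∅.
States satisfying EF EG (busy ∧ grant): ∅.
No suitable path/successor from Deny witnesses the formula.
Deny ∉ Sat(EF EG (busy ∧ grant)).

Does not hold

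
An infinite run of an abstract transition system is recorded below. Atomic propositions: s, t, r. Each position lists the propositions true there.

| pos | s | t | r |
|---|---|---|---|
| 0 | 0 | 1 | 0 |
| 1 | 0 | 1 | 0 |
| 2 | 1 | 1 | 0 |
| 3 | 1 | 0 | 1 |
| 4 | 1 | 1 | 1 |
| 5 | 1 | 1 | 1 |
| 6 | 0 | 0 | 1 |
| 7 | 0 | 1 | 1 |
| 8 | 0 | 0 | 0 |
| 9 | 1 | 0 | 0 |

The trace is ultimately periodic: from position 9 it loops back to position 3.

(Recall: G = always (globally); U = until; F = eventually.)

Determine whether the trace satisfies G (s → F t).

Holds

s → F t holds at every position 0..9, and those are all positions ever visited, so G (s → F t) holds.
Positions where s holds: 2, 3, 4, 5, 9.
Check F t at each: 2→ok, 3→ok, 4→ok, 5→ok, 9→ok.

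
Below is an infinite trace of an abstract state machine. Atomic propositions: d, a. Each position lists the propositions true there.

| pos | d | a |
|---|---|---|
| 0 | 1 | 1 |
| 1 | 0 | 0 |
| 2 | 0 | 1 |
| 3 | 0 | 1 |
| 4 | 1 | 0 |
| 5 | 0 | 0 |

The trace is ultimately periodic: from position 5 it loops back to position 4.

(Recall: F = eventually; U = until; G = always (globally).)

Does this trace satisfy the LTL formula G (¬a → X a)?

¬a → X a must hold at every position from 0 onward. It fails at position 4, so G (¬a → X a) is false.
Positions where ¬a holds: 1, 4, 5.
Check X a at each: 1→ok, 4→fails, 5→fails.

Does not hold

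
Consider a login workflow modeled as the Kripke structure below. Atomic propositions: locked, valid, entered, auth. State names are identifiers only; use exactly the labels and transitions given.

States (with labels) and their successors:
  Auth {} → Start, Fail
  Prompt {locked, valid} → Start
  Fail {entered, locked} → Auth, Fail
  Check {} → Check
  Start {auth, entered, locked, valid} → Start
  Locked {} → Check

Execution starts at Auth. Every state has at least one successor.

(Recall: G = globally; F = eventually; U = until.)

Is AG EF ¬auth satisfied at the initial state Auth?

States satisfying EF ¬auth: {Auth, Prompt, Fail, Check, Locked}.
States satisfying AG EF ¬auth: {Check, Locked}.
Start is reachable from Auth and violates EF ¬auth, so AG fails at Auth.
Auth ∉ Sat(AG EF ¬auth).

Does not hold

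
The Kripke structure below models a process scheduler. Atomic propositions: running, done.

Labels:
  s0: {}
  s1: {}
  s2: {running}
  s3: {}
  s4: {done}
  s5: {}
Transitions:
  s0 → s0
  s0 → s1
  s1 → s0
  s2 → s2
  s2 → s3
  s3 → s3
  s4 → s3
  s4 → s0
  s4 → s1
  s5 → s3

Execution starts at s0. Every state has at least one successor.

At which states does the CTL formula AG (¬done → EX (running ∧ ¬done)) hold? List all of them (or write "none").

States satisfying ¬done → EX (running ∧ ¬done): {s2, s4}.
States satisfying AG (¬done → EX (running ∧ ¬done)): ∅.

none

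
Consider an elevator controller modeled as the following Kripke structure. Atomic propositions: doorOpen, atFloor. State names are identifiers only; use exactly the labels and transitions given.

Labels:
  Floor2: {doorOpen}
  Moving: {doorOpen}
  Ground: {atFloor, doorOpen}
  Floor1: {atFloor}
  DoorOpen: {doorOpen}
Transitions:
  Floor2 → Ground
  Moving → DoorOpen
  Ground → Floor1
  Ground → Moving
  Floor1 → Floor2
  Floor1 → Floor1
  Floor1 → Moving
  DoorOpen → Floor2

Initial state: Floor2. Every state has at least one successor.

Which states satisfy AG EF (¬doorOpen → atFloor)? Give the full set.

States satisfying EF (¬doorOpen → atFloor): {Floor2, Moving, Ground, Floor1, DoorOpen}.
States satisfying AG EF (¬doorOpen → atFloor): {Floor2, Moving, Ground, Floor1, DoorOpen}.

{Floor2, Moving, Ground, Floor1, DoorOpen}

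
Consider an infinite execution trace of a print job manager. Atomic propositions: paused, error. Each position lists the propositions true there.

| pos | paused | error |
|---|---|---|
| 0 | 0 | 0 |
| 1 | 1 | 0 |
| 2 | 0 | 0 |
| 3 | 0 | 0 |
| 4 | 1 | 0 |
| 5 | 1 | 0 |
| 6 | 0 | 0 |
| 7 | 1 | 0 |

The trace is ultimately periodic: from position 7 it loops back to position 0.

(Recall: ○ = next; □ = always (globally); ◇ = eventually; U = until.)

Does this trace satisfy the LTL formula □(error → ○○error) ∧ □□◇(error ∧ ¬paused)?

error → ○○error holds at every position 0..7, and those are all positions ever visited, so □(error → ○○error) holds.
□◇(error ∧ ¬paused) must hold at every position from 0 onward. It fails at position 0, so □□◇(error ∧ ¬paused) is false.
At position 0: □(error → ○○error) is true; □□◇(error ∧ ¬paused) is false; so □(error → ○○error) ∧ □□◇(error ∧ ¬paused) is false.

No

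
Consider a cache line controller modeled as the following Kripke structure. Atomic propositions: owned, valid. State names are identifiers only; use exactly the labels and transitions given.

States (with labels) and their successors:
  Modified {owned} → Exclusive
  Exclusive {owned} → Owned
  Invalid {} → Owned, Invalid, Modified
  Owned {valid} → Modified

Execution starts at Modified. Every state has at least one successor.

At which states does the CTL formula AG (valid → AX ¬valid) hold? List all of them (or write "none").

States satisfying valid → AX ¬valid: {Modified, Exclusive, Invalid, Owned}.
States satisfying AG (valid → AX ¬valid): {Modified, Exclusive, Invalid, Owned}.

{Modified, Exclusive, Invalid, Owned}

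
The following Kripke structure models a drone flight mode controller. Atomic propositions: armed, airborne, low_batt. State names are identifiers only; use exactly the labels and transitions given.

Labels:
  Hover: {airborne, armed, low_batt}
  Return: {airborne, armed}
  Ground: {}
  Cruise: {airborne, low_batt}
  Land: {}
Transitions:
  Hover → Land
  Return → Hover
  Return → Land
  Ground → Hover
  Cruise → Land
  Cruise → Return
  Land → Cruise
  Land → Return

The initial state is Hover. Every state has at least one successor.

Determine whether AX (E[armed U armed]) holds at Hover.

No

States satisfying E[armed U armed]: {Hover, Return}.
States satisfying AX (E[armed U armed]): {Ground}.
Hover ∉ Sat(AX (E[armed U armed])).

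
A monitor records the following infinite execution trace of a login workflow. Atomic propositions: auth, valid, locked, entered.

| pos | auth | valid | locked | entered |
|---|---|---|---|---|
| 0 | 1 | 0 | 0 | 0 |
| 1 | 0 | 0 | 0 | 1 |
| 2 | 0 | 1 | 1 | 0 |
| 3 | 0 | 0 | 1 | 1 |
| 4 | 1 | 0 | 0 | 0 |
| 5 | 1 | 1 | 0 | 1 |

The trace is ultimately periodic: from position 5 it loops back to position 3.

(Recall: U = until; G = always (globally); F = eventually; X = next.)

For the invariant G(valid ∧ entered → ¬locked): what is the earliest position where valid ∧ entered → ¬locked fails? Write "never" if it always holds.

valid ∧ entered → ¬locked holds at every position 0..5, and those are all the positions the trace ever visits, so the invariant G(valid ∧ entered → ¬locked) is never violated.

never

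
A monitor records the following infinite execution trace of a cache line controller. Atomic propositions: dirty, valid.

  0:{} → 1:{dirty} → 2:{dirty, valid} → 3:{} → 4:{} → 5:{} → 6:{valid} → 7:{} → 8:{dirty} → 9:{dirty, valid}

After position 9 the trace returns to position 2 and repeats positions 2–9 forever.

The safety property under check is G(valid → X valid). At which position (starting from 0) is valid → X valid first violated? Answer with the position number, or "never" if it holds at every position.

2

Check valid → X valid at each position in order: 0 ✓, 1 ✓.
At position 2 the labels are {dirty, valid} and the next position 3 has {}, so valid → X valid is false there. This is the first violation.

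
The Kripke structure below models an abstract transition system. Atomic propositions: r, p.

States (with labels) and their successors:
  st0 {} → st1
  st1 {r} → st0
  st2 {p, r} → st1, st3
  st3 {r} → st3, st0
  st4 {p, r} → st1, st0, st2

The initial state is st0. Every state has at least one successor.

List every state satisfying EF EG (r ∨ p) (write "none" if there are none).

{st2, st3, st4}

States satisfying EG (r ∨ p): {st2, st3, st4}.
States satisfying EF EG (r ∨ p): {st2, st3, st4}.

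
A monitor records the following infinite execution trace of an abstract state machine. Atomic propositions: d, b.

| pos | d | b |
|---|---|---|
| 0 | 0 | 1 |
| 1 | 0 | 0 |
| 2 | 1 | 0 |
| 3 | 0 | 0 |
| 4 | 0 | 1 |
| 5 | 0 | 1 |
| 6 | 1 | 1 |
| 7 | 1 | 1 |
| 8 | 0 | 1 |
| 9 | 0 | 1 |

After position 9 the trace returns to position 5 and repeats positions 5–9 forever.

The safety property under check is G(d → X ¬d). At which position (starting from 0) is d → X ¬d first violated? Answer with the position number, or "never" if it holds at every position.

Check d → X ¬d at each position in order: 0 ✓, 1 ✓, 2 ✓, 3 ✓, 4 ✓, 5 ✓.
At position 6 the labels are {b, d} and the next position 7 has {b, d}, so d → X ¬d is false there. This is the first violation.

6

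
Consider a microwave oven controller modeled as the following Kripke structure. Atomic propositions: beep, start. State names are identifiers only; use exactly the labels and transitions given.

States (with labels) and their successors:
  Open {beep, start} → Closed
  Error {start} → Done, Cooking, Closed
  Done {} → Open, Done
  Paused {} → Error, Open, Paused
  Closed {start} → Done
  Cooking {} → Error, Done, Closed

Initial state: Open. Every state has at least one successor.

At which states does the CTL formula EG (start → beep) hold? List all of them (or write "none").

{Done, Paused, Cooking}

States satisfying start → beep: {Open, Done, Paused, Cooking}.
States satisfying EG (start → beep): {Done, Paused, Cooking}.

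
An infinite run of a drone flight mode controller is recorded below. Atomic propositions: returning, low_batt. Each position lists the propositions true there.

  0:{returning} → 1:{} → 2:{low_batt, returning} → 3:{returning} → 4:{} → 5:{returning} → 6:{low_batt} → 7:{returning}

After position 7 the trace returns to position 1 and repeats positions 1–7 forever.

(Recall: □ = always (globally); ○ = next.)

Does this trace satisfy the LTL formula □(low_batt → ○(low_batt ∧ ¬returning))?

No

low_batt → ○(low_batt ∧ ¬returning) must hold at every position from 0 onward. It fails at position 2, so □(low_batt → ○(low_batt ∧ ¬returning)) is false.
Positions where low_batt holds: 2, 6.
Check ○(low_batt ∧ ¬returning) at each: 2→fails, 6→fails.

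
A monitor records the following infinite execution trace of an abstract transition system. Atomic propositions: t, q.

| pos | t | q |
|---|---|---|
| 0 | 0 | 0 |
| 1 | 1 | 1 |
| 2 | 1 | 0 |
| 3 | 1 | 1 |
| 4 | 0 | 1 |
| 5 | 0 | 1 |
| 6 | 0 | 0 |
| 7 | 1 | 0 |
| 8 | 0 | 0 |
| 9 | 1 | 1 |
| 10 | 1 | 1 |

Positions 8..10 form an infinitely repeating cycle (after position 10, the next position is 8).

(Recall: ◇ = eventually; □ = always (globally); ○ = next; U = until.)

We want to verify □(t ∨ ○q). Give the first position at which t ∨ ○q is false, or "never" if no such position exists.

Check t ∨ ○q at each position in order: 0 ✓, 1 ✓, 2 ✓, 3 ✓, 4 ✓.
At position 5 the labels are {q} and the next position 6 has {}, so t ∨ ○q is false there. This is the first violation.

5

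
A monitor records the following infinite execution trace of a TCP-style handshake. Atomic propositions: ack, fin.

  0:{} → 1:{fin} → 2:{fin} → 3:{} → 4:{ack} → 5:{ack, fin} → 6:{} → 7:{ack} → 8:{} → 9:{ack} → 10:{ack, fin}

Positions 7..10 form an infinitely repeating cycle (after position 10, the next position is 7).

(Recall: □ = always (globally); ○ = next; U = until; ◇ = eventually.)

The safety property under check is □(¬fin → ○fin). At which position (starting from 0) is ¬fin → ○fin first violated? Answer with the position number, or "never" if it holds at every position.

3

Check ¬fin → ○fin at each position in order: 0 ✓, 1 ✓, 2 ✓.
At position 3 the labels are {} and the next position 4 has {ack}, so ¬fin → ○fin is false there. This is the first violation.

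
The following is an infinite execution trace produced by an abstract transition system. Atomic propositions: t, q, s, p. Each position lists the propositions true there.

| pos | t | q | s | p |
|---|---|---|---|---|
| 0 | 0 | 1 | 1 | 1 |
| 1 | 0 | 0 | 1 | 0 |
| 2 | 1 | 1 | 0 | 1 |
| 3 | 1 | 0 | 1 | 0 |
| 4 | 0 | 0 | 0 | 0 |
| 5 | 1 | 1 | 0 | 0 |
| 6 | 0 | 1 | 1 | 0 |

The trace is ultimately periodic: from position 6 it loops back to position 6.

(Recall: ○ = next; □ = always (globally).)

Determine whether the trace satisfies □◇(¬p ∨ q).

Satisfied

◇(¬p ∨ q) holds at every position 0..6, and those are all positions ever visited, so □◇(¬p ∨ q) holds.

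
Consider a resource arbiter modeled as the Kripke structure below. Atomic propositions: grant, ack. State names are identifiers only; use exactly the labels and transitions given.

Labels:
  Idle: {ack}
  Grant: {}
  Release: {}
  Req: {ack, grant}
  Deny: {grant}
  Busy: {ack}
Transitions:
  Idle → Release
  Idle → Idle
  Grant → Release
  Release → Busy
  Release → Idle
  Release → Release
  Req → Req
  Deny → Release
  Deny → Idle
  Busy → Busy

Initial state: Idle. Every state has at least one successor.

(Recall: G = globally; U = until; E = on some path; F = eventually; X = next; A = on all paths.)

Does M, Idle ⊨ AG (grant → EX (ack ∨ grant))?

Satisfied

States satisfying grant → EX (ack ∨ grant): {Idle, Grant, Release, Req, Deny, Busy}.
States satisfying AG (grant → EX (ack ∨ grant)): {Idle, Grant, Release, Req, Deny, Busy}.
Every state reachable from Idle satisfies grant → EX (ack ∨ grant).
Idle ∈ Sat(AG (grant → EX (ack ∨ grant))).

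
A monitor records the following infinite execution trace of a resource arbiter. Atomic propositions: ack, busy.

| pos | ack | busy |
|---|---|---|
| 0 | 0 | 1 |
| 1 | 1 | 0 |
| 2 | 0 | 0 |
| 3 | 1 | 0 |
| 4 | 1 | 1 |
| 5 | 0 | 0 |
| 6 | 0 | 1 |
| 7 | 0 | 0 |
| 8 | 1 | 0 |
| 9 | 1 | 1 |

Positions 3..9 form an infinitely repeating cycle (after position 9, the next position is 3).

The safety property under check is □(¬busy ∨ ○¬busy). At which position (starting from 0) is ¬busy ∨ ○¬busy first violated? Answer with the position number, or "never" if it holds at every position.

¬busy ∨ ○¬busy holds at every position 0..9, and those are all the positions the trace ever visits, so the invariant □(¬busy ∨ ○¬busy) is never violated.

never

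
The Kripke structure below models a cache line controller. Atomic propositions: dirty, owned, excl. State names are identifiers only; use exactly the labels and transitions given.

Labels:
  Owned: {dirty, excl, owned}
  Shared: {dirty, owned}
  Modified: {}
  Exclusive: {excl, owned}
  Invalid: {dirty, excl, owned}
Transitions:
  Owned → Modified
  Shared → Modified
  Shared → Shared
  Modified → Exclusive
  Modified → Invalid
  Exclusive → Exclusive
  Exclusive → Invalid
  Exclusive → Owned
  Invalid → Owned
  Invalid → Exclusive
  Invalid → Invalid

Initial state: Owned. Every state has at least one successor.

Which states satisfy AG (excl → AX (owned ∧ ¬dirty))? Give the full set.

States satisfying excl → AX (owned ∧ ¬dirty): {Shared, Modified}.
States satisfying AG (excl → AX (owned ∧ ¬dirty)): ∅.

none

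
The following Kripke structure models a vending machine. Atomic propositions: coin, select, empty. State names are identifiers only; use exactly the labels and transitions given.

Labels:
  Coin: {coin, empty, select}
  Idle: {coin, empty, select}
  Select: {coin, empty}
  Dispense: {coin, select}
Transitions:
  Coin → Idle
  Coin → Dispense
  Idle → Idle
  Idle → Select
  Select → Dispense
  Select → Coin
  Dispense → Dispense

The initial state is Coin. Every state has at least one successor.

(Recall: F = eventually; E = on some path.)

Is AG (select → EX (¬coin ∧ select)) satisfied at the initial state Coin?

States satisfying select → EX (¬coin ∧ select): {Select}.
States satisfying AG (select → EX (¬coin ∧ select)): ∅.
Coin is reachable from Coin and violates select → EX (¬coin ∧ select), so AG fails at Coin.
Coin ∉ Sat(AG (select → EX (¬coin ∧ select))).

No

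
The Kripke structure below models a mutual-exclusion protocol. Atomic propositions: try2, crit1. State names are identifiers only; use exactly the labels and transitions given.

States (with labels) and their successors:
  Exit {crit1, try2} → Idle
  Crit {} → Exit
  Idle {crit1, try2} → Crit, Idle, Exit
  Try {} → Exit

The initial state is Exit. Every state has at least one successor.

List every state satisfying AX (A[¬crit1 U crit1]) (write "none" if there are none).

{Exit, Crit, Idle, Try}

States satisfying A[¬crit1 U crit1]: {Exit, Crit, Idle, Try}.
States satisfying AX (A[¬crit1 U crit1]): {Exit, Crit, Idle, Try}.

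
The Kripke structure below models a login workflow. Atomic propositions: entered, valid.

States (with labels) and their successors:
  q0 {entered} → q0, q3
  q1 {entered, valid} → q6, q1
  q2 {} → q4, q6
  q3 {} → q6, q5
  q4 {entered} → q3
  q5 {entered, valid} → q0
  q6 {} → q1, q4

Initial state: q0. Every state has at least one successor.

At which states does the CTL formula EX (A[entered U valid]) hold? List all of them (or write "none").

States satisfying A[entered U valid]: {q1, q5}.
States satisfying EX (A[entered U valid]): {q1, q3, q6}.

{q1, q3, q6}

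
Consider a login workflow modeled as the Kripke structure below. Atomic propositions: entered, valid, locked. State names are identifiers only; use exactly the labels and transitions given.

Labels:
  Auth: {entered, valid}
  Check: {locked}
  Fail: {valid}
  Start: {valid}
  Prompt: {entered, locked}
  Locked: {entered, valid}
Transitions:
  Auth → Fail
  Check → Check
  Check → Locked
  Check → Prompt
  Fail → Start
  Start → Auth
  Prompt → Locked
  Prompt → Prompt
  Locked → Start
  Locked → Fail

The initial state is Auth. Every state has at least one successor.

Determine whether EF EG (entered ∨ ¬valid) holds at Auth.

Does not hold

States satisfying EG (entered ∨ ¬valid): {Check, Prompt}.
States satisfying EF EG (entered ∨ ¬valid): {Check, Prompt}.
No suitable path/successor from Auth witnesses the formula.
Auth ∉ Sat(EF EG (entered ∨ ¬valid)).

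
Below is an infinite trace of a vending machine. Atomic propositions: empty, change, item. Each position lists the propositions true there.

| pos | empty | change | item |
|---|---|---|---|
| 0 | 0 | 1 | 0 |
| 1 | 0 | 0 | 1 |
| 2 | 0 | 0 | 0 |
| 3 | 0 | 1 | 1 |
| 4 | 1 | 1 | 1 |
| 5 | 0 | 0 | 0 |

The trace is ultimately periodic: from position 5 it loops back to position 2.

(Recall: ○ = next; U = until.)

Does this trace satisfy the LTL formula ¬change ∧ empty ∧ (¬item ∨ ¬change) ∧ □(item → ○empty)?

Does not hold

item → ○empty must hold at every position from 0 onward. It fails at position 1, so □(item → ○empty) is false.
Positions where item holds: 1, 3, 4.
Check ○empty at each: 1→fails, 3→ok, 4→fails.
At position 0: ¬change ∧ empty ∧ (¬item ∨ ¬change) is false; □(item → ○empty) is false; so ¬change ∧ empty ∧ (¬item ∨ ¬change) ∧ □(item → ○empty) is false.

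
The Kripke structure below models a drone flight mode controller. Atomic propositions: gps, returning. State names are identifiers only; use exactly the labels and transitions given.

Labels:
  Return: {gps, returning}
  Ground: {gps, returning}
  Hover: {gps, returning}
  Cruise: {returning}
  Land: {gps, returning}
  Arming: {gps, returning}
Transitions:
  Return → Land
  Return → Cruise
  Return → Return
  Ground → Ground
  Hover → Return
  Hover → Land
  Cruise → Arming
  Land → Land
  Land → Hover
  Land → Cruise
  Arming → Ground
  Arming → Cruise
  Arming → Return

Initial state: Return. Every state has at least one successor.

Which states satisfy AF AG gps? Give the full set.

States satisfying AG gps: {Ground}.
States satisfying AF AG gps: {Ground}.

{Ground}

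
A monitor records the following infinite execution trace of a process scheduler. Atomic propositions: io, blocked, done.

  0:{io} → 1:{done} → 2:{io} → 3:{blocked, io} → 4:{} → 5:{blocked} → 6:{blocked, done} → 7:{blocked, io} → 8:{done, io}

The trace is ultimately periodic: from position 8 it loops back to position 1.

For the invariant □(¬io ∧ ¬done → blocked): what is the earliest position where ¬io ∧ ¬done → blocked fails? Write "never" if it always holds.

4

Check ¬io ∧ ¬done → blocked at each position in order: 0 ✓, 1 ✓, 2 ✓, 3 ✓.
At position 4 the labels are {}, so ¬io ∧ ¬done → blocked is false there. This is the first violation.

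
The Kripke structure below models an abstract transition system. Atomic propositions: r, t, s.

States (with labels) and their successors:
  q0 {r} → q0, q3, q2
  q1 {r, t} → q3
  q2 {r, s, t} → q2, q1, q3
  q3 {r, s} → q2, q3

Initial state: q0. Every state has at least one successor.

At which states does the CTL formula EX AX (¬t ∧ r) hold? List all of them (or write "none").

States satisfying AX (¬t ∧ r): {q1}.
States satisfying EX AX (¬t ∧ r): {q2}.

{q2}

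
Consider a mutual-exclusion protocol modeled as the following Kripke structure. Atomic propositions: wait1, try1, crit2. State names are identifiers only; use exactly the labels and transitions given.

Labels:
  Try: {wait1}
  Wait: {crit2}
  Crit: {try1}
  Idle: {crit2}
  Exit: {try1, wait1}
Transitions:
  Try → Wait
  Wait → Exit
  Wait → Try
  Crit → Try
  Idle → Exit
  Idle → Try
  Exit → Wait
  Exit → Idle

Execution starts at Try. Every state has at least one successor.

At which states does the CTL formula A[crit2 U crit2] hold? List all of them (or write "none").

{Wait, Idle}

States satisfying crit2: {Wait, Idle}.
States satisfying A[crit2 U crit2]: {Wait, Idle}.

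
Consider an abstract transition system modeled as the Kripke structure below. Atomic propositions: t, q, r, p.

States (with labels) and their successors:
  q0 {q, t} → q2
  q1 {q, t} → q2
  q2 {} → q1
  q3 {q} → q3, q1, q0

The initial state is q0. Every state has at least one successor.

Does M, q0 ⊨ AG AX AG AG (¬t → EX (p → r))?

Holds

States satisfying AX AG AG (¬t → EX (p → r)): {q0, q1, q2, q3}.
States satisfying AG AX AG AG (¬t → EX (p → r)): {q0, q1, q2, q3}.
Every state reachable from q0 satisfies AX AG AG (¬t → EX (p → r)).
q0 ∈ Sat(AG AX AG AG (¬t → EX (p → r))).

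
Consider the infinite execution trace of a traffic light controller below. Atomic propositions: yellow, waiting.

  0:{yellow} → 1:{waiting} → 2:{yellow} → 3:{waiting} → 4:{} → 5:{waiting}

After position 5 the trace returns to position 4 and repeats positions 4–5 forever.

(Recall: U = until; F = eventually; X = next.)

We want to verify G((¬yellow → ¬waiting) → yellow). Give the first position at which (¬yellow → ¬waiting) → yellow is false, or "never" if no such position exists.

4

Check (¬yellow → ¬waiting) → yellow at each position in order: 0 ✓, 1 ✓, 2 ✓, 3 ✓.
At position 4 the labels are {}, so (¬yellow → ¬waiting) → yellow is false there. This is the first violation.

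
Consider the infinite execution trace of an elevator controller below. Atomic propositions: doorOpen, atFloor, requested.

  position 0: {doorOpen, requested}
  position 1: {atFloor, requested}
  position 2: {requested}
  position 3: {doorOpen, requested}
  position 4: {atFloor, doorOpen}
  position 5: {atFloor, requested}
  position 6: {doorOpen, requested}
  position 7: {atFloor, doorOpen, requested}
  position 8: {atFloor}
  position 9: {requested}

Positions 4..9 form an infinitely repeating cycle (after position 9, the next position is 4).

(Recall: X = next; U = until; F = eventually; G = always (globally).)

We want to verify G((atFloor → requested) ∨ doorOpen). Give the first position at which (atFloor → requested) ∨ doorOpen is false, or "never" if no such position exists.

8

Check (atFloor → requested) ∨ doorOpen at each position in order: 0 ✓, 1 ✓, 2 ✓, 3 ✓, 4 ✓, 5 ✓, 6 ✓, 7 ✓.
At position 8 the labels are {atFloor}, so (atFloor → requested) ∨ doorOpen is false there. This is the first violation.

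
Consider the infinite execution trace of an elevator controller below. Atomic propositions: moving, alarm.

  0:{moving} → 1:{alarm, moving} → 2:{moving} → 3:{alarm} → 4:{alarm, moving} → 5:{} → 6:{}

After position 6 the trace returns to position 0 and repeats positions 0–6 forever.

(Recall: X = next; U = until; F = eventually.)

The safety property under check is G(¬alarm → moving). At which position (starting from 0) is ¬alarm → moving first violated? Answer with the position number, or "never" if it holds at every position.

5

Check ¬alarm → moving at each position in order: 0 ✓, 1 ✓, 2 ✓, 3 ✓, 4 ✓.
At position 5 the labels are {}, so ¬alarm → moving is false there. This is the first violation.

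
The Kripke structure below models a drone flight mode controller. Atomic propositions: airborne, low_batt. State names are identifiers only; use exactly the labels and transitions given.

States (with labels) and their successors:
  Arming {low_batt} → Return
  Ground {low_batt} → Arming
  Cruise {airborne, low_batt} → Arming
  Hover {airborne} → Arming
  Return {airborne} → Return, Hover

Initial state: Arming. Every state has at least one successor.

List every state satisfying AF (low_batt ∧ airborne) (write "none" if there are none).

States satisfying low_batt ∧ airborne: {Cruise}.
States satisfying AF (low_batt ∧ airborne): {Cruise}.

{Cruise}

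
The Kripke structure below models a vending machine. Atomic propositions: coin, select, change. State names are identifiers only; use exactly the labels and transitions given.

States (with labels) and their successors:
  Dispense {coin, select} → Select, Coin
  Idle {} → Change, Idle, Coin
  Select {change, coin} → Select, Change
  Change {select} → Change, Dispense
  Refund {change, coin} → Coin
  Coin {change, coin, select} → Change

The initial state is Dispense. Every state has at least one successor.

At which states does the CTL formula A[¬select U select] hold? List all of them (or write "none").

{Dispense, Change, Refund, Coin}

States satisfying ¬select: {Idle, Select, Refund}.
States satisfying select: {Dispense, Change, Coin}.
States satisfying A[¬select U select]: {Dispense, Change, Refund, Coin}.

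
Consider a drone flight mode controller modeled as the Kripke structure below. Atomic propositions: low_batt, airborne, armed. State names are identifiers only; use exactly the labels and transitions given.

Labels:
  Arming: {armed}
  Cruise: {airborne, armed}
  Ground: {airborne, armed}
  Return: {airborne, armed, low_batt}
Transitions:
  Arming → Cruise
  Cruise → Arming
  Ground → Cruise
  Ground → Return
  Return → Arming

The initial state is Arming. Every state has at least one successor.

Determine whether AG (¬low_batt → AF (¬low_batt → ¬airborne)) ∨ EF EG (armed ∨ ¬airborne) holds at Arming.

States satisfying ¬low_batt → AF (¬low_batt → ¬airborne): {Arming, Cruise, Ground, Return}.
States satisfying AG (¬low_batt → AF (¬low_batt → ¬airborne)): {Arming, Cruise, Ground, Return}.
States satisfying EG (armed ∨ ¬airborne): {Arming, Cruise, Ground, Return}.
States satisfying EF EG (armed ∨ ¬airborne): {Arming, Cruise, Ground, Return}.
States satisfying AG (¬low_batt → AF (¬low_batt → ¬airborne)) ∨ EF EG (armed ∨ ¬airborne): {Arming, Cruise, Ground, Return}.
Arming ∈ Sat(AG (¬low_batt → AF (¬low_batt → ¬airborne)) ∨ EF EG (armed ∨ ¬airborne)).

Satisfied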